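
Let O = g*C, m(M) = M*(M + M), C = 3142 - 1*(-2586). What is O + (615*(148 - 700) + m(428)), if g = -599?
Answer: -3404184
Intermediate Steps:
C = 5728 (C = 3142 + 2586 = 5728)
m(M) = 2*M**2 (m(M) = M*(2*M) = 2*M**2)
O = -3431072 (O = -599*5728 = -3431072)
O + (615*(148 - 700) + m(428)) = -3431072 + (615*(148 - 700) + 2*428**2) = -3431072 + (615*(-552) + 2*183184) = -3431072 + (-339480 + 366368) = -3431072 + 26888 = -3404184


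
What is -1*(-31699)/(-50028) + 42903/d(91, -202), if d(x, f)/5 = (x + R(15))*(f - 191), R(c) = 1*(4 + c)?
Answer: -136334699/163841700 ≈ -0.83211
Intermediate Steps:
R(c) = 4 + c
d(x, f) = 5*(-191 + f)*(19 + x) (d(x, f) = 5*((x + (4 + 15))*(f - 191)) = 5*((x + 19)*(-191 + f)) = 5*((19 + x)*(-191 + f)) = 5*((-191 + f)*(19 + x)) = 5*(-191 + f)*(19 + x))
-1*(-31699)/(-50028) + 42903/d(91, -202) = -1*(-31699)/(-50028) + 42903/(-18145 - 955*91 + 95*(-202) + 5*(-202)*91) = 31699*(-1/50028) + 42903/(-18145 - 86905 - 19190 - 91910) = -31699/50028 + 42903/(-216150) = -31699/50028 + 42903*(-1/216150) = -31699/50028 - 14301/72050 = -136334699/163841700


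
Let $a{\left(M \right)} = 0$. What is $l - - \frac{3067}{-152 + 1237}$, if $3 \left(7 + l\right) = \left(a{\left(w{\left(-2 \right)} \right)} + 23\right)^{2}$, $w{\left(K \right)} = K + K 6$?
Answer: $\frac{560381}{3255} \approx 172.16$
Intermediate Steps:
$w{\left(K \right)} = 7 K$ ($w{\left(K \right)} = K + 6 K = 7 K$)
$l = \frac{508}{3}$ ($l = -7 + \frac{\left(0 + 23\right)^{2}}{3} = -7 + \frac{23^{2}}{3} = -7 + \frac{1}{3} \cdot 529 = -7 + \frac{529}{3} = \frac{508}{3} \approx 169.33$)
$l - - \frac{3067}{-152 + 1237} = \frac{508}{3} - - \frac{3067}{-152 + 1237} = \frac{508}{3} - - \frac{3067}{1085} = \frac{508}{3} + \frac{3067}{1085} = \frac{560381}{3255}$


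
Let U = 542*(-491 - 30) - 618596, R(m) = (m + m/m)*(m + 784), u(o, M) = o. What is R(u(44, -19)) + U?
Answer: -863718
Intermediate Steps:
R(m) = (1 + m)*(784 + m) (R(m) = (m + 1)*(784 + m) = (1 + m)*(784 + m))
U = -900978 (U = 542*(-521) - 618596 = -282382 - 618596 = -900978)
R(u(44, -19)) + U = (784 + 44² + 785*44) - 900978 = (784 + 1936 + 34540) - 900978 = 37260 - 900978 = -863718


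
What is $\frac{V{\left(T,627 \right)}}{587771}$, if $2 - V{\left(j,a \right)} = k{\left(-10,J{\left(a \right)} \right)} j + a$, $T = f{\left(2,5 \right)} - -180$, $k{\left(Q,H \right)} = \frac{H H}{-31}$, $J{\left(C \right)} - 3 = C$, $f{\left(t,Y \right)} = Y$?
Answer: $\frac{73407125}{18220901} \approx 4.0287$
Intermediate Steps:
$J{\left(C \right)} = 3 + C$
$k{\left(Q,H \right)} = - \frac{H^{2}}{31}$ ($k{\left(Q,H \right)} = H^{2} \left(- \frac{1}{31}\right) = - \frac{H^{2}}{31}$)
$T = 185$ ($T = 5 - -180 = 5 + 180 = 185$)
$V{\left(j,a \right)} = 2 - a + \frac{j \left(3 + a\right)^{2}}{31}$ ($V{\left(j,a \right)} = 2 - \left(- \frac{\left(3 + a\right)^{2}}{31} j + a\right) = 2 - \left(- \frac{j \left(3 + a\right)^{2}}{31} + a\right) = 2 - \left(a - \frac{j \left(3 + a\right)^{2}}{31}\right) = 2 - a + \frac{j \left(3 + a\right)^{2}}{31}$)
$\frac{V{\left(T,627 \right)}}{587771} = \frac{2 - 627 + \frac{1}{31} \cdot 185 \left(3 + 627\right)^{2}}{587771} = \left(2 - 627 + \frac{1}{31} \cdot 185 \cdot 630^{2}\right) \frac{1}{587771} = \left(2 - 627 + \frac{1}{31} \cdot 185 \cdot 396900\right) \frac{1}{587771} = \left(2 - 627 + \frac{73426500}{31}\right) \frac{1}{587771} = \frac{73407125}{31} \cdot \frac{1}{587771} = \frac{73407125}{18220901}$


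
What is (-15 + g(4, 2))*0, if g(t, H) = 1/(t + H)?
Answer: 0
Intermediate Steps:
g(t, H) = 1/(H + t)
(-15 + g(4, 2))*0 = (-15 + 1/(2 + 4))*0 = (-15 + 1/6)*0 = (-15 + ⅙)*0 = -89/6*0 = 0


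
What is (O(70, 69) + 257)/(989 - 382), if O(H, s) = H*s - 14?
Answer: 5073/607 ≈ 8.3575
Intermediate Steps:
O(H, s) = -14 + H*s
(O(70, 69) + 257)/(989 - 382) = ((-14 + 70*69) + 257)/(989 - 382) = ((-14 + 4830) + 257)/607 = (4816 + 257)*(1/607) = 5073*(1/607) = 5073/607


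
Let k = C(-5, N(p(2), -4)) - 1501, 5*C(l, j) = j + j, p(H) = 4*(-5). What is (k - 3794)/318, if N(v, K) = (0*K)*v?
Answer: -1765/106 ≈ -16.651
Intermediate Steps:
p(H) = -20
N(v, K) = 0 (N(v, K) = 0*v = 0)
C(l, j) = 2*j/5 (C(l, j) = (j + j)/5 = (2*j)/5 = 2*j/5)
k = -1501 (k = (⅖)*0 - 1501 = 0 - 1501 = -1501)
(k - 3794)/318 = (-1501 - 3794)/318 = -5295*1/318 = -1765/106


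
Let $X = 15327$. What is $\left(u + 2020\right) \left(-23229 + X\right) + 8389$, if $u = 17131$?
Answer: $-151322813$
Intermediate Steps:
$\left(u + 2020\right) \left(-23229 + X\right) + 8389 = \left(17131 + 2020\right) \left(-23229 + 15327\right) + 8389 = 19151 \left(-7902\right) + 8389 = -151331202 + 8389 = -151322813$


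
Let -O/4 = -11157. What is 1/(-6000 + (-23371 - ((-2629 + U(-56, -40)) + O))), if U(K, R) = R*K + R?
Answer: -1/73570 ≈ -1.3592e-5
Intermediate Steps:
O = 44628 (O = -4*(-11157) = 44628)
U(K, R) = R + K*R (U(K, R) = K*R + R = R + K*R)
1/(-6000 + (-23371 - ((-2629 + U(-56, -40)) + O))) = 1/(-6000 + (-23371 - ((-2629 - 40*(1 - 56)) + 44628))) = 1/(-6000 + (-23371 - ((-2629 - 40*(-55)) + 44628))) = 1/(-6000 + (-23371 - ((-2629 + 2200) + 44628))) = 1/(-6000 + (-23371 - (-429 + 44628))) = 1/(-6000 + (-23371 - 1*44199)) = 1/(-6000 + (-23371 - 44199)) = 1/(-6000 - 67570) = 1/(-73570) = -1/73570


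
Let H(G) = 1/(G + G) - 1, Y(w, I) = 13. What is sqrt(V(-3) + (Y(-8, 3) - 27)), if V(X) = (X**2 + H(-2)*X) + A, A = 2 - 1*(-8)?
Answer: sqrt(35)/2 ≈ 2.9580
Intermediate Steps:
A = 10 (A = 2 + 8 = 10)
H(G) = -1 + 1/(2*G) (H(G) = 1/(2*G) - 1 = -1 + 1/(2*G))
V(X) = 10 + X**2 - 5*X/4 (V(X) = (X**2 + ((1/2 - 1*(-2))/(-2))*X) + 10 = (X**2 + (-(1/2 + 2)/2)*X) + 10 = (X**2 + (-1/2*5/2)*X) + 10 = (X**2 - 5*X/4) + 10 = 10 + X**2 - 5*X/4)
sqrt(V(-3) + (Y(-8, 3) - 27)) = sqrt((10 + (-3)**2 - 5/4*(-3)) + (13 - 27)) = sqrt((10 + 9 + 15/4) - 14) = sqrt(91/4 - 14) = sqrt(35/4) = sqrt(35)/2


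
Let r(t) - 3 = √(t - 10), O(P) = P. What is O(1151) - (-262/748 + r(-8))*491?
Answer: -56107/374 - 1473*I*√2 ≈ -150.02 - 2083.1*I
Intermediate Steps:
r(t) = 3 + √(-10 + t) (r(t) = 3 + √(t - 10) = 3 + √(-10 + t))
O(1151) - (-262/748 + r(-8))*491 = 1151 - (-262/748 + (3 + √(-10 - 8)))*491 = 1151 - (-262*1/748 + (3 + √(-18)))*491 = 1151 - (-131/374 + (3 + 3*I*√2))*491 = 1151 - (991/374 + 3*I*√2)*491 = 1151 - (486581/374 + 1473*I*√2) = 1151 + (-486581/374 - 1473*I*√2) = -56107/374 - 1473*I*√2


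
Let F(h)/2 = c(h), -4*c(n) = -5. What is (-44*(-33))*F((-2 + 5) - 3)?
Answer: 3630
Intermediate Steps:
c(n) = 5/4 (c(n) = -¼*(-5) = 5/4)
F(h) = 5/2 (F(h) = 2*(5/4) = 5/2)
(-44*(-33))*F((-2 + 5) - 3) = -44*(-33)*(5/2) = 1452*(5/2) = 3630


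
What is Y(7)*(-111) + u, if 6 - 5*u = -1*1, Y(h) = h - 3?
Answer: -2213/5 ≈ -442.60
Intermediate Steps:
Y(h) = -3 + h
u = 7/5 (u = 6/5 - (-1)/5 = 6/5 - ⅕*(-1) = 6/5 + ⅕ = 7/5 ≈ 1.4000)
Y(7)*(-111) + u = (-3 + 7)*(-111) + 7/5 = 4*(-111) + 7/5 = -444 + 7/5 = -2213/5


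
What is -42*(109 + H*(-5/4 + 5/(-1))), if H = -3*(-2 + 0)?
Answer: -3003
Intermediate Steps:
H = 6 (H = -3*(-2) = 6)
-42*(109 + H*(-5/4 + 5/(-1))) = -42*(109 + 6*(-5/4 + 5/(-1))) = -42*(109 + 6*(-5*¼ + 5*(-1))) = -42*(109 + 6*(-5/4 - 5)) = -42*(109 + 6*(-25/4)) = -42*(109 - 75/2) = -42*143/2 = -3003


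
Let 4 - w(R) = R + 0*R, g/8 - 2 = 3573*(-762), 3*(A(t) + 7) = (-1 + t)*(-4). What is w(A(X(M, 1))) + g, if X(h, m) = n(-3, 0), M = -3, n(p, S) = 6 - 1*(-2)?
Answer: -65342915/3 ≈ -2.1781e+7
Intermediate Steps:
n(p, S) = 8 (n(p, S) = 6 + 2 = 8)
X(h, m) = 8
A(t) = -17/3 - 4*t/3 (A(t) = -7 + ((-1 + t)*(-4))/3 = -7 + (4 - 4*t)/3 = -7 + (4/3 - 4*t/3) = -17/3 - 4*t/3)
g = -21780992 (g = 16 + 8*(3573*(-762)) = 16 + 8*(-2722626) = 16 - 21781008 = -21780992)
w(R) = 4 - R (w(R) = 4 - (R + 0*R) = 4 - (R + 0) = 4 - R)
w(A(X(M, 1))) + g = (4 - (-17/3 - 4/3*8)) - 21780992 = (4 - (-17/3 - 32/3)) - 21780992 = (4 - 1*(-49/3)) - 21780992 = (4 + 49/3) - 21780992 = 61/3 - 21780992 = -65342915/3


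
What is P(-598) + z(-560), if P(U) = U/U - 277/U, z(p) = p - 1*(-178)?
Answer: -227561/598 ≈ -380.54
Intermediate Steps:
z(p) = 178 + p (z(p) = p + 178 = 178 + p)
P(U) = 1 - 277/U
P(-598) + z(-560) = (-277 - 598)/(-598) + (178 - 560) = -1/598*(-875) - 382 = 875/598 - 382 = -227561/598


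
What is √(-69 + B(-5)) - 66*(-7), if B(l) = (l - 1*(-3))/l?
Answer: 462 + 7*I*√35/5 ≈ 462.0 + 8.2825*I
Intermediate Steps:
B(l) = (3 + l)/l (B(l) = (l + 3)/l = (3 + l)/l)
√(-69 + B(-5)) - 66*(-7) = √(-69 + (3 - 5)/(-5)) - 66*(-7) = √(-69 - ⅕*(-2)) + 462 = √(-69 + ⅖) + 462 = √(-343/5) + 462 = 7*I*√35/5 + 462 = 462 + 7*I*√35/5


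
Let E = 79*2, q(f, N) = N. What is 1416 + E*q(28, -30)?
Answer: -3324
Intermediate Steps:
E = 158
1416 + E*q(28, -30) = 1416 + 158*(-30) = 1416 - 4740 = -3324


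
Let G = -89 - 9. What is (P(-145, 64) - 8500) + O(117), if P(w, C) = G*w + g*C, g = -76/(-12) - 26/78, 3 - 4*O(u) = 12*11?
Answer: 24247/4 ≈ 6061.8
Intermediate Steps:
O(u) = -129/4 (O(u) = 3/4 - 3*11 = 3/4 - 1/4*132 = 3/4 - 33 = -129/4)
g = 6 (g = -76*(-1/12) - 26*1/78 = 19/3 - 1/3 = 6)
G = -98
P(w, C) = -98*w + 6*C
(P(-145, 64) - 8500) + O(117) = ((-98*(-145) + 6*64) - 8500) - 129/4 = ((14210 + 384) - 8500) - 129/4 = (14594 - 8500) - 129/4 = 6094 - 129/4 = 24247/4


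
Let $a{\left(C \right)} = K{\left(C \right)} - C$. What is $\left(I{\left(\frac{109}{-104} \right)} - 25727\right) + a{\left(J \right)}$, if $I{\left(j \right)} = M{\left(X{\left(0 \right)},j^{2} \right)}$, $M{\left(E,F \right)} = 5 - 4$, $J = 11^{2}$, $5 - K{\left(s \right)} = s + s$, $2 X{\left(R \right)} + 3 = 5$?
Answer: $-26084$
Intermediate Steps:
$X{\left(R \right)} = 1$ ($X{\left(R \right)} = - \frac{3}{2} + \frac{1}{2} \cdot 5 = - \frac{3}{2} + \frac{5}{2} = 1$)
$K{\left(s \right)} = 5 - 2 s$ ($K{\left(s \right)} = 5 - \left(s + s\right) = 5 - 2 s$)
$J = 121$
$a{\left(C \right)} = 5 - 3 C$ ($a{\left(C \right)} = \left(5 - 2 C\right) - C = 5 - 3 C$)
$M{\left(E,F \right)} = 1$ ($M{\left(E,F \right)} = 5 - 4 = 1$)
$I{\left(j \right)} = 1$
$\left(I{\left(\frac{109}{-104} \right)} - 25727\right) + a{\left(J \right)} = \left(1 - 25727\right) + \left(5 - 363\right) = -25726 + \left(5 - 363\right) = -25726 - 358 = -26084$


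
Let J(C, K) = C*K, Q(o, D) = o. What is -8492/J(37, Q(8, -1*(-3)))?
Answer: -2123/74 ≈ -28.689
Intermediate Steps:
-8492/J(37, Q(8, -1*(-3))) = -8492/(37*8) = -8492/296 = -8492*1/296 = -2123/74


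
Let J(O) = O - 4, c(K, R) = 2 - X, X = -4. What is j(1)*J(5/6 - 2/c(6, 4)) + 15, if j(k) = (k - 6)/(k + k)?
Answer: 95/4 ≈ 23.750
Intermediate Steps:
c(K, R) = 6 (c(K, R) = 2 - 1*(-4) = 2 + 4 = 6)
J(O) = -4 + O
j(k) = (-6 + k)/(2*k) (j(k) = (-6 + k)/((2*k)) = (-6 + k)*(1/(2*k)) = (-6 + k)/(2*k))
j(1)*J(5/6 - 2/c(6, 4)) + 15 = ((½)*(-6 + 1)/1)*(-4 + (5/6 - 2/6)) + 15 = ((½)*1*(-5))*(-4 + (5*(⅙) - 2*⅙)) + 15 = -5*(-4 + (⅚ - ⅓))/2 + 15 = -5*(-4 + ½)/2 + 15 = -5/2*(-7/2) + 15 = 35/4 + 15 = 95/4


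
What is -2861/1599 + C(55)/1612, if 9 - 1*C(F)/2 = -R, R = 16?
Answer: -174307/99138 ≈ -1.7582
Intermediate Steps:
C(F) = 50 (C(F) = 18 - (-2)*16 = 18 - 2*(-16) = 18 + 32 = 50)
-2861/1599 + C(55)/1612 = -2861/1599 + 50/1612 = -2861*1/1599 + 50*(1/1612) = -2861/1599 + 25/806 = -174307/99138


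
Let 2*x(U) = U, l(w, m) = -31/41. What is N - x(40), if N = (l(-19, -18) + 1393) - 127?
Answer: 51055/41 ≈ 1245.2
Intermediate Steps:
l(w, m) = -31/41 (l(w, m) = -31*1/41 = -31/41)
x(U) = U/2
N = 51875/41 (N = (-31/41 + 1393) - 127 = 57082/41 - 127 = 51875/41 ≈ 1265.2)
N - x(40) = 51875/41 - 40/2 = 51875/41 - 1*20 = 51875/41 - 20 = 51055/41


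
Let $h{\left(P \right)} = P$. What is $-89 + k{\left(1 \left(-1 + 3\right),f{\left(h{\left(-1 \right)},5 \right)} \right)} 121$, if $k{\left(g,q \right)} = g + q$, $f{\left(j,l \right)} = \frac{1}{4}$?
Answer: $\frac{733}{4} \approx 183.25$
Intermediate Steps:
$f{\left(j,l \right)} = \frac{1}{4}$
$-89 + k{\left(1 \left(-1 + 3\right),f{\left(h{\left(-1 \right)},5 \right)} \right)} 121 = -89 + \left(1 \left(-1 + 3\right) + \frac{1}{4}\right) 121 = -89 + \left(1 \cdot 2 + \frac{1}{4}\right) 121 = -89 + \left(2 + \frac{1}{4}\right) 121 = -89 + \frac{9}{4} \cdot 121 = -89 + \frac{1089}{4} = \frac{733}{4}$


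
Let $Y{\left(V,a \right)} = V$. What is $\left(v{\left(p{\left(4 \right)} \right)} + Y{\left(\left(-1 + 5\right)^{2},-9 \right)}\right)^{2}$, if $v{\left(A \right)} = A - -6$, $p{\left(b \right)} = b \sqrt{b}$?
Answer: $900$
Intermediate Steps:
$p{\left(b \right)} = b^{\frac{3}{2}}$
$v{\left(A \right)} = 6 + A$ ($v{\left(A \right)} = A + 6 = 6 + A$)
$\left(v{\left(p{\left(4 \right)} \right)} + Y{\left(\left(-1 + 5\right)^{2},-9 \right)}\right)^{2} = \left(\left(6 + 4^{\frac{3}{2}}\right) + \left(-1 + 5\right)^{2}\right)^{2} = \left(\left(6 + 8\right) + 4^{2}\right)^{2} = \left(14 + 16\right)^{2} = 30^{2} = 900$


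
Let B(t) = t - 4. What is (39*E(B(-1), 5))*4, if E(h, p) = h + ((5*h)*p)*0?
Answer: -780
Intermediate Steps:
B(t) = -4 + t
E(h, p) = h (E(h, p) = h + (5*h*p)*0 = h + 0 = h)
(39*E(B(-1), 5))*4 = (39*(-4 - 1))*4 = (39*(-5))*4 = -195*4 = -780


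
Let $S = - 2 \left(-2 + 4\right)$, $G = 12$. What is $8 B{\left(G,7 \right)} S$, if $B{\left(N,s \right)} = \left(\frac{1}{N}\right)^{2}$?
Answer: $- \frac{2}{9} \approx -0.22222$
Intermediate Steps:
$S = -4$ ($S = \left(-2\right) 2 = -4$)
$B{\left(N,s \right)} = \frac{1}{N^{2}}$
$8 B{\left(G,7 \right)} S = \frac{8}{144} \left(-4\right) = 8 \cdot \frac{1}{144} \left(-4\right) = \frac{1}{18} \left(-4\right) = - \frac{2}{9}$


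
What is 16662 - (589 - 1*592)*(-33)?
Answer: 16563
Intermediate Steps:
16662 - (589 - 1*592)*(-33) = 16662 - (589 - 592)*(-33) = 16662 - (-3)*(-33) = 16662 - 1*99 = 16662 - 99 = 16563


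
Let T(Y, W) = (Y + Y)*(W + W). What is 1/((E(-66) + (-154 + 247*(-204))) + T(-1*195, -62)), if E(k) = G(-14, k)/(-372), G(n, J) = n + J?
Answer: -93/202906 ≈ -0.00045834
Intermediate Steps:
G(n, J) = J + n
E(k) = 7/186 - k/372 (E(k) = (k - 14)/(-372) = (-14 + k)*(-1/372) = 7/186 - k/372)
T(Y, W) = 4*W*Y (T(Y, W) = (2*Y)*(2*W) = 4*W*Y)
1/((E(-66) + (-154 + 247*(-204))) + T(-1*195, -62)) = 1/(((7/186 - 1/372*(-66)) + (-154 + 247*(-204))) + 4*(-62)*(-1*195)) = 1/(((7/186 + 11/62) + (-154 - 50388)) + 4*(-62)*(-195)) = 1/((20/93 - 50542) + 48360) = 1/(-4700386/93 + 48360) = 1/(-202906/93) = -93/202906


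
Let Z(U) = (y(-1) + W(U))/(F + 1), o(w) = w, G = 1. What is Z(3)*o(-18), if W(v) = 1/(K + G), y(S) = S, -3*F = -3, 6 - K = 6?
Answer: 0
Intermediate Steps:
K = 0 (K = 6 - 1*6 = 6 - 6 = 0)
F = 1 (F = -⅓*(-3) = 1)
W(v) = 1 (W(v) = 1/(0 + 1) = 1/1 = 1)
Z(U) = 0 (Z(U) = (-1 + 1)/(1 + 1) = 0/2 = 0*(½) = 0)
Z(3)*o(-18) = 0*(-18) = 0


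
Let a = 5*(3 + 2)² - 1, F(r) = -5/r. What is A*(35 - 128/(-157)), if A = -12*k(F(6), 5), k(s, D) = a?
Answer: -8367024/157 ≈ -53293.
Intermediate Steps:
a = 124 (a = 5*5² - 1 = 5*25 - 1 = 125 - 1 = 124)
k(s, D) = 124
A = -1488 (A = -12*124 = -1488)
A*(35 - 128/(-157)) = -1488*(35 - 128/(-157)) = -1488*(35 - 128*(-1/157)) = -1488*(35 + 128/157) = -1488*5623/157 = -8367024/157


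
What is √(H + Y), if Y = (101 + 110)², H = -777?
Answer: 4*√2734 ≈ 209.15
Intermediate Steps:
Y = 44521 (Y = 211² = 44521)
√(H + Y) = √(-777 + 44521) = √43744 = 4*√2734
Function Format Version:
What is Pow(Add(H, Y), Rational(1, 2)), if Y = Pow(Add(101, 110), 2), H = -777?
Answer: Mul(4, Pow(2734, Rational(1, 2))) ≈ 209.15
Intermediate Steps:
Y = 44521 (Y = Pow(211, 2) = 44521)
Pow(Add(H, Y), Rational(1, 2)) = Pow(Add(-777, 44521), Rational(1, 2)) = Pow(43744, Rational(1, 2)) = Mul(4, Pow(2734, Rational(1, 2)))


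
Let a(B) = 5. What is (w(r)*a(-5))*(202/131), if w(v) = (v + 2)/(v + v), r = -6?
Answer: 1010/393 ≈ 2.5700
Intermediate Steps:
w(v) = (2 + v)/(2*v) (w(v) = (2 + v)/((2*v)) = (2 + v)*(1/(2*v)) = (2 + v)/(2*v))
(w(r)*a(-5))*(202/131) = (((½)*(2 - 6)/(-6))*5)*(202/131) = (((½)*(-⅙)*(-4))*5)*(202*(1/131)) = ((⅓)*5)*(202/131) = (5/3)*(202/131) = 1010/393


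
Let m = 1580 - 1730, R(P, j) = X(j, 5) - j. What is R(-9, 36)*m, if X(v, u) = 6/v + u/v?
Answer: 32125/6 ≈ 5354.2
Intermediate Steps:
R(P, j) = -j + 11/j (R(P, j) = (6 + 5)/j - j = 11/j - j = -j + 11/j)
m = -150
R(-9, 36)*m = (-1*36 + 11/36)*(-150) = (-36 + 11*(1/36))*(-150) = (-36 + 11/36)*(-150) = -1285/36*(-150) = 32125/6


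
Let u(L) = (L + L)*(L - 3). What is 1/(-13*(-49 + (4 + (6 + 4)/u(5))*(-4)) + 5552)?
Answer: 1/6423 ≈ 0.00015569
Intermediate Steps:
u(L) = 2*L*(-3 + L) (u(L) = (2*L)*(-3 + L) = 2*L*(-3 + L))
1/(-13*(-49 + (4 + (6 + 4)/u(5))*(-4)) + 5552) = 1/(-13*(-49 + (4 + (6 + 4)/((2*5*(-3 + 5))))*(-4)) + 5552) = 1/(-13*(-49 + (4 + 10/((2*5*2)))*(-4)) + 5552) = 1/(-13*(-49 + (4 + 10/20)*(-4)) + 5552) = 1/(-13*(-49 + (4 + 10*(1/20))*(-4)) + 5552) = 1/(-13*(-49 + (4 + ½)*(-4)) + 5552) = 1/(-13*(-49 + (9/2)*(-4)) + 5552) = 1/(-13*(-49 - 18) + 5552) = 1/(-13*(-67) + 5552) = 1/(871 + 5552) = 1/6423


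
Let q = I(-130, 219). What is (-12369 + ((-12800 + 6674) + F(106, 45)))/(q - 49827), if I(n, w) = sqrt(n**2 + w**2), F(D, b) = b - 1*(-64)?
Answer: 458059611/1241332534 + 9193*sqrt(64861)/1241332534 ≈ 0.37089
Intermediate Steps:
F(D, b) = 64 + b (F(D, b) = b + 64 = 64 + b)
q = sqrt(64861) (q = sqrt((-130)**2 + 219**2) = sqrt(16900 + 47961) = sqrt(64861) ≈ 254.68)
(-12369 + ((-12800 + 6674) + F(106, 45)))/(q - 49827) = (-12369 + ((-12800 + 6674) + (64 + 45)))/(sqrt(64861) - 49827) = (-12369 + (-6126 + 109))/(-49827 + sqrt(64861)) = (-12369 - 6017)/(-49827 + sqrt(64861)) = -18386/(-49827 + sqrt(64861))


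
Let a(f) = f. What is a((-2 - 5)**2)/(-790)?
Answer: -49/790 ≈ -0.062025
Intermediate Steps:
a((-2 - 5)**2)/(-790) = (-2 - 5)**2/(-790) = (-7)**2*(-1/790) = 49*(-1/790) = -49/790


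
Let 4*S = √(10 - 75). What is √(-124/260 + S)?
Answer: √(-8060 + 4225*I*√65)/130 ≈ 0.89283 + 1.1287*I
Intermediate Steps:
S = I*√65/4 (S = √(10 - 75)/4 = √(-65)/4 = (I*√65)/4 = I*√65/4 ≈ 2.0156*I)
√(-124/260 + S) = √(-124/260 + I*√65/4) = √(-124*1/260 + I*√65/4) = √(-31/65 + I*√65/4)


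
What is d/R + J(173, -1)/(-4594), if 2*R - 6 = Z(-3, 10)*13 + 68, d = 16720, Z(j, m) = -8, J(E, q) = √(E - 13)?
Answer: -3344/3 - 2*√10/2297 ≈ -1114.7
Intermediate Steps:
J(E, q) = √(-13 + E)
R = -15 (R = 3 + (-8*13 + 68)/2 = 3 + (-104 + 68)/2 = 3 + (½)*(-36) = 3 - 18 = -15)
d/R + J(173, -1)/(-4594) = 16720/(-15) + √(-13 + 173)/(-4594) = 16720*(-1/15) + √160*(-1/4594) = -3344/3 + (4*√10)*(-1/4594) = -3344/3 - 2*√10/2297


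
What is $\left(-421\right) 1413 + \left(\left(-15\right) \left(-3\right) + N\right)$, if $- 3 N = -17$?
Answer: $- \frac{1784467}{3} \approx -5.9482 \cdot 10^{5}$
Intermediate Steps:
$N = \frac{17}{3}$ ($N = \left(- \frac{1}{3}\right) \left(-17\right) = \frac{17}{3} \approx 5.6667$)
$\left(-421\right) 1413 + \left(\left(-15\right) \left(-3\right) + N\right) = \left(-421\right) 1413 + \left(\left(-15\right) \left(-3\right) + \frac{17}{3}\right) = -594873 + \left(45 + \frac{17}{3}\right) = -594873 + \frac{152}{3} = - \frac{1784467}{3}$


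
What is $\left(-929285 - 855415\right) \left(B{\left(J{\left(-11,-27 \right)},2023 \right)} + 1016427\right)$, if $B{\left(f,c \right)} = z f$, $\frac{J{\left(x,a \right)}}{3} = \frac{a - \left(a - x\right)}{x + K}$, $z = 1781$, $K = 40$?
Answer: $- \frac{52501608567000}{29} \approx -1.8104 \cdot 10^{12}$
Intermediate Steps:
$J{\left(x,a \right)} = \frac{3 x}{40 + x}$ ($J{\left(x,a \right)} = 3 \frac{a - \left(a - x\right)}{x + 40} = 3 \frac{x}{40 + x} = \frac{3 x}{40 + x}$)
$B{\left(f,c \right)} = 1781 f$
$\left(-929285 - 855415\right) \left(B{\left(J{\left(-11,-27 \right)},2023 \right)} + 1016427\right) = \left(-929285 - 855415\right) \left(1781 \cdot 3 \left(-11\right) \frac{1}{40 - 11} + 1016427\right) = - 1784700 \left(1781 \cdot 3 \left(-11\right) \frac{1}{29} + 1016427\right) = - 1784700 \left(1781 \left(- \frac{33}{29}\right) + 1016427\right) = - 1784700 \left(- \frac{58773}{29} + 1016427\right) = \left(-1784700\right) \frac{29417610}{29} = - \frac{52501608567000}{29}$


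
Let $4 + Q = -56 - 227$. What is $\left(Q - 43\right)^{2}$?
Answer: $108900$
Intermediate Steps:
$Q = -287$ ($Q = -4 - 283 = -287$)
$\left(Q - 43\right)^{2} = \left(-287 - 43\right)^{2} = \left(-330\right)^{2} = 108900$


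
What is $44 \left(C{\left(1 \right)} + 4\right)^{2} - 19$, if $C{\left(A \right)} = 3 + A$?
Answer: $2797$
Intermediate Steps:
$44 \left(C{\left(1 \right)} + 4\right)^{2} - 19 = 44 \left(\left(3 + 1\right) + 4\right)^{2} - 19 = 44 \left(4 + 4\right)^{2} - 19 = 44 \cdot 8^{2} - 19 = 44 \cdot 64 - 19 = 2816 - 19 = 2797$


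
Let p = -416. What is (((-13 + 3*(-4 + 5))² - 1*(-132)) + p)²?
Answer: 33856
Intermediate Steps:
(((-13 + 3*(-4 + 5))² - 1*(-132)) + p)² = (((-13 + 3*(-4 + 5))² - 1*(-132)) - 416)² = (((-13 + 3*1)² + 132) - 416)² = (((-13 + 3)² + 132) - 416)² = (((-10)² + 132) - 416)² = ((100 + 132) - 416)² = (232 - 416)² = (-184)² = 33856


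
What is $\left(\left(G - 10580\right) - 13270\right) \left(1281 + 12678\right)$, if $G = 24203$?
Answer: $4927527$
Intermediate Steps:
$\left(\left(G - 10580\right) - 13270\right) \left(1281 + 12678\right) = \left(\left(24203 - 10580\right) - 13270\right) \left(1281 + 12678\right) = \left(13623 - 13270\right) 13959 = 353 \cdot 13959 = 4927527$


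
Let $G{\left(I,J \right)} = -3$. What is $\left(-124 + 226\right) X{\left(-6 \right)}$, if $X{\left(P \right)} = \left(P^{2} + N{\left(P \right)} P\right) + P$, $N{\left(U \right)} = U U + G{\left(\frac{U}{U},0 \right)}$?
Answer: $-17136$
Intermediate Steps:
$N{\left(U \right)} = -3 + U^{2}$ ($N{\left(U \right)} = U U - 3 = U^{2} - 3 = -3 + U^{2}$)
$X{\left(P \right)} = P + P^{2} + P \left(-3 + P^{2}\right)$ ($X{\left(P \right)} = \left(P^{2} + \left(-3 + P^{2}\right) P\right) + P = \left(P^{2} + P \left(-3 + P^{2}\right)\right) + P = P + P^{2} + P \left(-3 + P^{2}\right)$)
$\left(-124 + 226\right) X{\left(-6 \right)} = \left(-124 + 226\right) \left(- 6 \left(-2 - 6 + \left(-6\right)^{2}\right)\right) = 102 \left(- 6 \left(-2 - 6 + 36\right)\right) = 102 \left(\left(-6\right) 28\right) = 102 \left(-168\right) = -17136$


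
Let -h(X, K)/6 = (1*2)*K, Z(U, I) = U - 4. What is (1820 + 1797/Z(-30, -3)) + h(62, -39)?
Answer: 75995/34 ≈ 2235.1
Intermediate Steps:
Z(U, I) = -4 + U
h(X, K) = -12*K (h(X, K) = -6*1*2*K = -12*K)
(1820 + 1797/Z(-30, -3)) + h(62, -39) = (1820 + 1797/(-4 - 30)) - 12*(-39) = (1820 + 1797/(-34)) + 468 = (1820 + 1797*(-1/34)) + 468 = (1820 - 1797/34) + 468 = 60083/34 + 468 = 75995/34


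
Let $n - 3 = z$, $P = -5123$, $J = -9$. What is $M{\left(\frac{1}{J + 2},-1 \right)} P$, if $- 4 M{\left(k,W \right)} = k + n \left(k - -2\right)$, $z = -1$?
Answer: $\frac{128075}{28} \approx 4574.1$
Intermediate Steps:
$n = 2$ ($n = 3 - 1 = 2$)
$M{\left(k,W \right)} = -1 - \frac{3 k}{4}$ ($M{\left(k,W \right)} = - \frac{k + 2 \left(k - -2\right)}{4} = - \frac{k + 2 \left(k + 2\right)}{4} = - \frac{k + 2 \left(2 + k\right)}{4} = - \frac{k + \left(4 + 2 k\right)}{4} = - \frac{4 + 3 k}{4} = -1 - \frac{3 k}{4}$)
$M{\left(\frac{1}{J + 2},-1 \right)} P = \left(-1 - \frac{3}{4 \left(-9 + 2\right)}\right) \left(-5123\right) = \left(-1 - \frac{3}{4 \left(-7\right)}\right) \left(-5123\right) = \left(-1 - - \frac{3}{28}\right) \left(-5123\right) = \left(-1 + \frac{3}{28}\right) \left(-5123\right) = \left(- \frac{25}{28}\right) \left(-5123\right) = \frac{128075}{28}$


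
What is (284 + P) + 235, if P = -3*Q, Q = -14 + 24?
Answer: 489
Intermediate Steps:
Q = 10
P = -30 (P = -3*10 = -30)
(284 + P) + 235 = (284 - 30) + 235 = 254 + 235 = 489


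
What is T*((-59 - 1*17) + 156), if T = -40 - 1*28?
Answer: -5440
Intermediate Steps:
T = -68 (T = -40 - 28 = -68)
T*((-59 - 1*17) + 156) = -68*((-59 - 1*17) + 156) = -68*((-59 - 17) + 156) = -68*(-76 + 156) = -68*80 = -5440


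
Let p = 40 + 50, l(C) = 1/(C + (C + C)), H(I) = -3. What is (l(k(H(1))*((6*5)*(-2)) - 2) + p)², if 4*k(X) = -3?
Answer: 134815321/16641 ≈ 8101.4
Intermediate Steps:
k(X) = -¾ (k(X) = (¼)*(-3) = -¾)
l(C) = 1/(3*C) (l(C) = 1/(C + 2*C) = 1/(3*C))
p = 90
(l(k(H(1))*((6*5)*(-2)) - 2) + p)² = (1/(3*(-3*6*5*(-2)/4 - 2)) + 90)² = (1/(3*(-45*(-2)/2 - 2)) + 90)² = (1/(3*(-¾*(-60) - 2)) + 90)² = (1/(3*(45 - 2)) + 90)² = ((⅓)/43 + 90)² = ((⅓)*(1/43) + 90)² = (1/129 + 90)² = (11611/129)² = 134815321/16641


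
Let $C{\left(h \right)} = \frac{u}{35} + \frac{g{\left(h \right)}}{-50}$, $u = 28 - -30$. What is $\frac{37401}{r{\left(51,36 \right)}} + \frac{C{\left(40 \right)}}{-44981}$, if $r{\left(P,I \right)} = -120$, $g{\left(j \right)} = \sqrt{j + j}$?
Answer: $- \frac{3925447353}{12594680} + \frac{2 \sqrt{5}}{1124525} \approx -311.67$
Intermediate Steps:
$g{\left(j \right)} = \sqrt{2} \sqrt{j}$ ($g{\left(j \right)} = \sqrt{2 j} = \sqrt{2} \sqrt{j}$)
$u = 58$ ($u = 28 + 30 = 58$)
$C{\left(h \right)} = \frac{58}{35} - \frac{\sqrt{2} \sqrt{h}}{50}$ ($C{\left(h \right)} = \frac{58}{35} + \frac{\sqrt{2} \sqrt{h}}{-50} = 58 \cdot \frac{1}{35} + \sqrt{2} \sqrt{h} \left(- \frac{1}{50}\right) = \frac{58}{35} - \frac{\sqrt{2} \sqrt{h}}{50}$)
$\frac{37401}{r{\left(51,36 \right)}} + \frac{C{\left(40 \right)}}{-44981} = \frac{37401}{-120} + \frac{\frac{58}{35} - \frac{\sqrt{2} \sqrt{40}}{50}}{-44981} = 37401 \left(- \frac{1}{120}\right) + \left(\frac{58}{35} - \frac{\sqrt{2} \cdot 2 \sqrt{10}}{50}\right) \left(- \frac{1}{44981}\right) = - \frac{12467}{40} + \left(\frac{58}{35} - \frac{2 \sqrt{5}}{25}\right) \left(- \frac{1}{44981}\right) = - \frac{12467}{40} - \left(\frac{58}{1574335} - \frac{2 \sqrt{5}}{1124525}\right) = - \frac{3925447353}{12594680} + \frac{2 \sqrt{5}}{1124525}$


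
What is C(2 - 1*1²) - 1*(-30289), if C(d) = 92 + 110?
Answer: 30491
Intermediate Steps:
C(d) = 202
C(2 - 1*1²) - 1*(-30289) = 202 - 1*(-30289) = 202 + 30289 = 30491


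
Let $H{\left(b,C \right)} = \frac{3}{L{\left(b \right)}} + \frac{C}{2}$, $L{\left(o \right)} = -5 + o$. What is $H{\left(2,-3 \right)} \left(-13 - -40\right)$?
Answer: $- \frac{135}{2} \approx -67.5$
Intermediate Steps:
$H{\left(b,C \right)} = \frac{C}{2} + \frac{3}{-5 + b}$ ($H{\left(b,C \right)} = \frac{3}{-5 + b} + \frac{C}{2} = \frac{C}{2} + \frac{3}{-5 + b}$)
$H{\left(2,-3 \right)} \left(-13 - -40\right) = \frac{6 - 3 \left(-5 + 2\right)}{2 \left(-5 + 2\right)} \left(-13 - -40\right) = \frac{6 - -9}{2 \left(-3\right)} \left(-13 + 40\right) = \frac{1}{2} \left(- \frac{1}{3}\right) \left(6 + 9\right) 27 = \frac{1}{2} \left(- \frac{1}{3}\right) 15 \cdot 27 = \left(- \frac{5}{2}\right) 27 = - \frac{135}{2}$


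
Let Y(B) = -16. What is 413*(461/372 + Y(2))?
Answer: -2267783/372 ≈ -6096.2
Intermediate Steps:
413*(461/372 + Y(2)) = 413*(461/372 - 16) = 413*(-5491/372) = -2267783/372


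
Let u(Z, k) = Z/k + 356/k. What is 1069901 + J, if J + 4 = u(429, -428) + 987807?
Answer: 880696527/428 ≈ 2.0577e+6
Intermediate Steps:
u(Z, k) = 356/k + Z/k
J = 422778899/428 (J = -4 + ((356 + 429)/(-428) + 987807) = -4 + (-1/428*785 + 987807) = -4 + (-785/428 + 987807) = -4 + 422780611/428 = 422778899/428 ≈ 9.8780e+5)
1069901 + J = 1069901 + 422778899/428 = 880696527/428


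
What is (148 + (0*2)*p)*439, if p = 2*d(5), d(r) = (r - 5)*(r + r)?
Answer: 64972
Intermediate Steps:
d(r) = 2*r*(-5 + r) (d(r) = (-5 + r)*(2*r) = 2*r*(-5 + r))
p = 0 (p = 2*(2*5*(-5 + 5)) = 2*(2*5*0) = 2*0 = 0)
(148 + (0*2)*p)*439 = (148 + (0*2)*0)*439 = (148 + 0*0)*439 = (148 + 0)*439 = 148*439 = 64972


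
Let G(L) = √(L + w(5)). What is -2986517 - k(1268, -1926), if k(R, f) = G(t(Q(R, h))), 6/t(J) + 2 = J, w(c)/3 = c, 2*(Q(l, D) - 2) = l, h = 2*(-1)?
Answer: -2986517 - √1508286/317 ≈ -2.9865e+6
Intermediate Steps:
h = -2
Q(l, D) = 2 + l/2
w(c) = 3*c
t(J) = 6/(-2 + J)
G(L) = √(15 + L) (G(L) = √(L + 3*5) = √(L + 15) = √(15 + L))
k(R, f) = √(15 + 12/R) (k(R, f) = √(15 + 6/(-2 + (2 + R/2))) = √(15 + 6/((R/2))) = √(15 + 6*(2/R)) = √(15 + 12/R))
-2986517 - k(1268, -1926) = -2986517 - √(15 + 12/1268) = -2986517 - √(15 + 12*(1/1268)) = -2986517 - √(15 + 3/317) = -2986517 - √(4758/317) = -2986517 - √1508286/317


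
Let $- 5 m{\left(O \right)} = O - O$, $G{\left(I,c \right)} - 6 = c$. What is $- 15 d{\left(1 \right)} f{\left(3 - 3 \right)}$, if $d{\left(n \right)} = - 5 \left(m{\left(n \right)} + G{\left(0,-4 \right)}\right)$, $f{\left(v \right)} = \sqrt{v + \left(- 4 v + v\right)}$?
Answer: $0$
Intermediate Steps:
$G{\left(I,c \right)} = 6 + c$
$m{\left(O \right)} = 0$ ($m{\left(O \right)} = - \frac{O - O}{5} = \left(- \frac{1}{5}\right) 0 = 0$)
$f{\left(v \right)} = \sqrt{2} \sqrt{- v}$ ($f{\left(v \right)} = \sqrt{v - 3 v} = \sqrt{- 2 v} = \sqrt{2} \sqrt{- v}$)
$d{\left(n \right)} = -10$ ($d{\left(n \right)} = - 5 \left(0 + \left(6 - 4\right)\right) = - 5 \left(0 + 2\right) = \left(-5\right) 2 = -10$)
$- 15 d{\left(1 \right)} f{\left(3 - 3 \right)} = \left(-15\right) \left(-10\right) \sqrt{2} \sqrt{- (3 - 3)} = 150 \sqrt{2} \sqrt{- (3 - 3)} = 150 \sqrt{2} \sqrt{\left(-1\right) 0} = 150 \sqrt{2} \sqrt{0} = 150 \sqrt{2} \cdot 0 = 150 \cdot 0 = 0$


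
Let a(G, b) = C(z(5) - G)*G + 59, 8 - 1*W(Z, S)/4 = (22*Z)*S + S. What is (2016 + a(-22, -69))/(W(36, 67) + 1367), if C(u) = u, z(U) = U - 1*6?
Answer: -1613/211125 ≈ -0.0076400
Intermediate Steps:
z(U) = -6 + U (z(U) = U - 6 = -6 + U)
W(Z, S) = 32 - 4*S - 88*S*Z (W(Z, S) = 32 - 4*((22*Z)*S + S) = 32 - 4*(22*S*Z + S) = 32 - 4*(S + 22*S*Z) = 32 + (-4*S - 88*S*Z) = 32 - 4*S - 88*S*Z)
a(G, b) = 59 + G*(-1 - G) (a(G, b) = ((-6 + 5) - G)*G + 59 = (-1 - G)*G + 59 = G*(-1 - G) + 59 = 59 + G*(-1 - G))
(2016 + a(-22, -69))/(W(36, 67) + 1367) = (2016 + (59 - 1*(-22)*(1 - 22)))/((32 - 4*67 - 88*67*36) + 1367) = (2016 + (59 - 1*(-22)*(-21)))/((32 - 268 - 212256) + 1367) = (2016 + (59 - 462))/(-212492 + 1367) = (2016 - 403)/(-211125) = 1613*(-1/211125) = -1613/211125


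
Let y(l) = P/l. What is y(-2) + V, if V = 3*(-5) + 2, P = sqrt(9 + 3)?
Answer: -13 - sqrt(3) ≈ -14.732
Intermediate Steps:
P = 2*sqrt(3) (P = sqrt(12) = 2*sqrt(3) ≈ 3.4641)
y(l) = 2*sqrt(3)/l (y(l) = (2*sqrt(3))/l = 2*sqrt(3)/l)
V = -13 (V = -15 + 2 = -13)
y(-2) + V = 2*sqrt(3)/(-2) - 13 = 2*sqrt(3)*(-1/2) - 13 = -sqrt(3) - 13 = -13 - sqrt(3)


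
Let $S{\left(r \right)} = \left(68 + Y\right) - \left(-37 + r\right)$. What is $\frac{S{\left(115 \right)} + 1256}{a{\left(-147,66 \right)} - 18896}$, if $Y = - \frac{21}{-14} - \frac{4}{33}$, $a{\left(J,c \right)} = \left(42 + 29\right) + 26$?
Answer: $- \frac{82327}{1240734} \approx -0.066353$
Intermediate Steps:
$a{\left(J,c \right)} = 97$ ($a{\left(J,c \right)} = 71 + 26 = 97$)
$Y = \frac{91}{66}$ ($Y = \left(-21\right) \left(- \frac{1}{14}\right) - \frac{4}{33} = \frac{3}{2} - \frac{4}{33} = \frac{91}{66} \approx 1.3788$)
$S{\left(r \right)} = \frac{7021}{66} - r$ ($S{\left(r \right)} = \left(68 + \frac{91}{66}\right) - \left(-37 + r\right) = \frac{4579}{66} - \left(-37 + r\right) = \frac{7021}{66} - r$)
$\frac{S{\left(115 \right)} + 1256}{a{\left(-147,66 \right)} - 18896} = \frac{\left(\frac{7021}{66} - 115\right) + 1256}{97 - 18896} = \frac{\left(\frac{7021}{66} - 115\right) + 1256}{-18799} = \left(- \frac{569}{66} + 1256\right) \left(- \frac{1}{18799}\right) = \frac{82327}{66} \left(- \frac{1}{18799}\right) = - \frac{82327}{1240734}$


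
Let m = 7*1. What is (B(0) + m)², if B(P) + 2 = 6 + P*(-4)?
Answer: 121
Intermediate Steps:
B(P) = 4 - 4*P (B(P) = -2 + (6 + P*(-4)) = -2 + (6 - 4*P) = 4 - 4*P)
m = 7
(B(0) + m)² = ((4 - 4*0) + 7)² = ((4 + 0) + 7)² = (4 + 7)² = 11² = 121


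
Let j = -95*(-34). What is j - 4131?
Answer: -901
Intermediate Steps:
j = 3230
j - 4131 = 3230 - 4131 = -901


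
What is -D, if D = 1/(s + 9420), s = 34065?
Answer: -1/43485 ≈ -2.2996e-5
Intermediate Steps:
D = 1/43485 (D = 1/(34065 + 9420) = 1/43485 ≈ 2.2996e-5)
-D = -1*1/43485 = -1/43485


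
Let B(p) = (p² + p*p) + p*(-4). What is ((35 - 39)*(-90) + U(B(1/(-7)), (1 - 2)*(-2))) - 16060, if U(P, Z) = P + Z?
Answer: -769172/49 ≈ -15697.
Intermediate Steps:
B(p) = -4*p + 2*p² (B(p) = (p² + p²) - 4*p = 2*p² - 4*p = -4*p + 2*p²)
((35 - 39)*(-90) + U(B(1/(-7)), (1 - 2)*(-2))) - 16060 = ((35 - 39)*(-90) + (2*(-2 + 1/(-7))/(-7) + (1 - 2)*(-2))) - 16060 = (-4*(-90) + (2*(-⅐)*(-2 - ⅐) - 1*(-2))) - 16060 = (360 + (2*(-⅐)*(-15/7) + 2)) - 16060 = (360 + (30/49 + 2)) - 16060 = (360 + 128/49) - 16060 = 17768/49 - 16060 = -769172/49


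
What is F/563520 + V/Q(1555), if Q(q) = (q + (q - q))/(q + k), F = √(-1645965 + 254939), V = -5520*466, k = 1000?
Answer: -1314455520/311 + I*√1391026/563520 ≈ -4.2265e+6 + 0.0020929*I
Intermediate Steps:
V = -2572320
F = I*√1391026 (F = √(-1391026) = I*√1391026 ≈ 1179.4*I)
Q(q) = q/(1000 + q) (Q(q) = (q + (q - q))/(q + 1000) = (q + 0)/(1000 + q) = q/(1000 + q))
F/563520 + V/Q(1555) = (I*√1391026)/563520 - 2572320/(1555/(1000 + 1555)) = (I*√1391026)*(1/563520) - 2572320/(1555/2555) = I*√1391026/563520 - 2572320/(1555*(1/2555)) = I*√1391026/563520 - 2572320/311/511 = I*√1391026/563520 - 2572320*511/311 = I*√1391026/563520 - 1314455520/311 = -1314455520/311 + I*√1391026/563520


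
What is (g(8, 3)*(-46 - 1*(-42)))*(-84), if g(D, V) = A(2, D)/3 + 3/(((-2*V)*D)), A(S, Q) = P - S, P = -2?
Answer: -469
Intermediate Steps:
A(S, Q) = -2 - S
g(D, V) = -4/3 - 3/(2*D*V) (g(D, V) = (-2 - 1*2)/3 + 3/(((-2*V)*D)) = (-2 - 2)*(⅓) + 3/((-2*D*V)) = -4*⅓ + 3*(-1/(2*D*V)) = -4/3 - 3/(2*D*V))
(g(8, 3)*(-46 - 1*(-42)))*(-84) = ((-4/3 - 3/2/(8*3))*(-46 - 1*(-42)))*(-84) = ((-4/3 - 3/2*⅛*⅓)*(-46 + 42))*(-84) = ((-4/3 - 1/16)*(-4))*(-84) = -67/48*(-4)*(-84) = (67/12)*(-84) = -469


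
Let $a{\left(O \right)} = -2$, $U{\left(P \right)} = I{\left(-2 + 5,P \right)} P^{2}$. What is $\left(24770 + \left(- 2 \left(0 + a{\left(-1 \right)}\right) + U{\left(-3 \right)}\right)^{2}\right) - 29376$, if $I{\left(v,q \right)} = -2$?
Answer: $-4410$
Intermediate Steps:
$U{\left(P \right)} = - 2 P^{2}$
$\left(24770 + \left(- 2 \left(0 + a{\left(-1 \right)}\right) + U{\left(-3 \right)}\right)^{2}\right) - 29376 = \left(24770 + \left(- 2 \left(0 - 2\right) - 2 \left(-3\right)^{2}\right)^{2}\right) - 29376 = \left(24770 + \left(\left(-2\right) \left(-2\right) - 18\right)^{2}\right) - 29376 = \left(24770 + \left(4 - 18\right)^{2}\right) - 29376 = \left(24770 + \left(-14\right)^{2}\right) - 29376 = \left(24770 + 196\right) - 29376 = 24966 - 29376 = -4410$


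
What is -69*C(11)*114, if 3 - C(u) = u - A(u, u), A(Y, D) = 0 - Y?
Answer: 149454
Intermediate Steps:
A(Y, D) = -Y
C(u) = 3 - 2*u (C(u) = 3 - (u - (-1)*u) = 3 - (u + u) = 3 - 2*u)
-69*C(11)*114 = -69*(3 - 2*11)*114 = -69*(3 - 22)*114 = -69*(-19)*114 = 1311*114 = 149454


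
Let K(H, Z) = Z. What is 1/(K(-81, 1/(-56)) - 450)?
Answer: -56/25201 ≈ -0.0022221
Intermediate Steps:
1/(K(-81, 1/(-56)) - 450) = 1/(1/(-56) - 450) = 1/(-1/56 - 450) = 1/(-25201/56) = -56/25201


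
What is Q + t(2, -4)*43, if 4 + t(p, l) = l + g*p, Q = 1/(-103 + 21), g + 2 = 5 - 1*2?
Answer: -21157/82 ≈ -258.01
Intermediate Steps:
g = 1 (g = -2 + (5 - 1*2) = -2 + (5 - 2) = -2 + 3 = 1)
Q = -1/82 (Q = 1/(-82) = -1/82 ≈ -0.012195)
t(p, l) = -4 + l + p (t(p, l) = -4 + (l + 1*p) = -4 + (l + p) = -4 + l + p)
Q + t(2, -4)*43 = -1/82 + (-4 - 4 + 2)*43 = -1/82 - 6*43 = -1/82 - 258 = -21157/82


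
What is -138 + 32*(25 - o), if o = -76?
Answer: 3094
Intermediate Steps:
-138 + 32*(25 - o) = -138 + 32*(25 - 1*(-76)) = -138 + 32*(25 + 76) = -138 + 32*101 = -138 + 3232 = 3094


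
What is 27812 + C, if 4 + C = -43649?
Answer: -15841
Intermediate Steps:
C = -43653 (C = -4 - 43649 = -43653)
27812 + C = 27812 - 43653 = -15841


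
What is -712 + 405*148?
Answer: 59228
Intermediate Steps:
-712 + 405*148 = -712 + 59940 = 59228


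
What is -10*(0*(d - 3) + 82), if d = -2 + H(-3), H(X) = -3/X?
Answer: -820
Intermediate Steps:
d = -1 (d = -2 - 3/(-3) = -2 - 3*(-1/3) = -2 + 1 = -1)
-10*(0*(d - 3) + 82) = -10*(0*(-1 - 3) + 82) = -10*(0*(-4) + 82) = -10*(0 + 82) = -10*82 = -820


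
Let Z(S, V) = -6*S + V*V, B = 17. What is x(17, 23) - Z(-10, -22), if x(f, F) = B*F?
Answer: -153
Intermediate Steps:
Z(S, V) = V² - 6*S (Z(S, V) = -6*S + V² = V² - 6*S)
x(f, F) = 17*F
x(17, 23) - Z(-10, -22) = 17*23 - ((-22)² - 6*(-10)) = 391 - (484 + 60) = 391 - 1*544 = 391 - 544 = -153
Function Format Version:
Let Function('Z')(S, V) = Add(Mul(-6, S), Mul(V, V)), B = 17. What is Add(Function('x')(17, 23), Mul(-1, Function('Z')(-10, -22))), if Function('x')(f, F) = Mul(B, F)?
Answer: -153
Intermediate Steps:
Function('Z')(S, V) = Add(Pow(V, 2), Mul(-6, S)) (Function('Z')(S, V) = Add(Mul(-6, S), Pow(V, 2)) = Add(Pow(V, 2), Mul(-6, S)))
Function('x')(f, F) = Mul(17, F)
Add(Function('x')(17, 23), Mul(-1, Function('Z')(-10, -22))) = Add(Mul(17, 23), Mul(-1, Add(Pow(-22, 2), Mul(-6, -10)))) = Add(391, Mul(-1, Add(484, 60))) = Add(391, Mul(-1, 544)) = Add(391, -544) = -153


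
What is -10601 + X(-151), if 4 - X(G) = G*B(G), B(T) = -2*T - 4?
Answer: 34401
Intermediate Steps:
B(T) = -4 - 2*T
X(G) = 4 - G*(-4 - 2*G)
-10601 + X(-151) = -10601 + (4 + 2*(-151)*(2 - 151)) = -10601 + (4 + 2*(-151)*(-149)) = -10601 + (4 + 44998) = -10601 + 45002 = 34401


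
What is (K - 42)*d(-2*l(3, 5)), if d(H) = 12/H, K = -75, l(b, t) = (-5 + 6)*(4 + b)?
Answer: 702/7 ≈ 100.29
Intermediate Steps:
l(b, t) = 4 + b (l(b, t) = 1*(4 + b) = 4 + b)
(K - 42)*d(-2*l(3, 5)) = (-75 - 42)*(12/((-2*(4 + 3)))) = -1404/((-2*7)) = -1404/(-14) = -1404*(-1)/14 = -117*(-6/7) = 702/7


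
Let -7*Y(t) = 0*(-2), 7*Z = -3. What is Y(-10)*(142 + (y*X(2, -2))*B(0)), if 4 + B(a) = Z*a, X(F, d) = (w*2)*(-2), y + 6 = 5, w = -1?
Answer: 0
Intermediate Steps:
y = -1 (y = -6 + 5 = -1)
Z = -3/7 (Z = (⅐)*(-3) = -3/7 ≈ -0.42857)
X(F, d) = 4 (X(F, d) = -1*2*(-2) = -2*(-2) = 4)
Y(t) = 0 (Y(t) = -0*(-2) = -⅐*0 = 0)
B(a) = -4 - 3*a/7
Y(-10)*(142 + (y*X(2, -2))*B(0)) = 0*(142 + (-1*4)*(-4 - 3/7*0)) = 0*(142 - 4*(-4 + 0)) = 0*(142 - 4*(-4)) = 0*(142 + 16) = 0*158 = 0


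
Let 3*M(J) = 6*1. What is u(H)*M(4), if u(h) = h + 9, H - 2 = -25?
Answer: -28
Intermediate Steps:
M(J) = 2 (M(J) = (6*1)/3 = (1/3)*6 = 2)
H = -23 (H = 2 - 25 = -23)
u(h) = 9 + h
u(H)*M(4) = (9 - 23)*2 = -14*2 = -28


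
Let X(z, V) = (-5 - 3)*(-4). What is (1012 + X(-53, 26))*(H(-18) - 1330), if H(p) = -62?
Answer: -1453248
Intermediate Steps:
X(z, V) = 32 (X(z, V) = -8*(-4) = 32)
(1012 + X(-53, 26))*(H(-18) - 1330) = (1012 + 32)*(-62 - 1330) = 1044*(-1392) = -1453248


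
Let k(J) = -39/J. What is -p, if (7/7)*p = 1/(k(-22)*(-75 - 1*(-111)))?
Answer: -11/702 ≈ -0.015670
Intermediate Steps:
p = 11/702 (p = 1/((-39/(-22))*(-75 - 1*(-111))) = 1/((-39*(-1/22))*(-75 + 111)) = 1/((39/22)*36) = 1/(702/11) = 11/702 ≈ 0.015670)
-p = -1*11/702 = -11/702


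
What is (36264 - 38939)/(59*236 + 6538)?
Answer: -2675/20462 ≈ -0.13073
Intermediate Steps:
(36264 - 38939)/(59*236 + 6538) = -2675/(13924 + 6538) = -2675/20462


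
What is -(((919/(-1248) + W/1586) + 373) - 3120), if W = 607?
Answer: 16088503/5856 ≈ 2747.4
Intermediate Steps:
-(((919/(-1248) + W/1586) + 373) - 3120) = -(((919/(-1248) + 607/1586) + 373) - 3120) = -(((919*(-1/1248) + 607*(1/1586)) + 373) - 3120) = -(((-919/1248 + 607/1586) + 373) - 3120) = -((-2071/5856 + 373) - 3120) = -(2182217/5856 - 3120) = -1*(-16088503/5856) = 16088503/5856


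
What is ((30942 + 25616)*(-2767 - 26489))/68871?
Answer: -551553616/22957 ≈ -24026.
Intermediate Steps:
((30942 + 25616)*(-2767 - 26489))/68871 = (56558*(-29256))*(1/68871) = -1654660848*1/68871 = -551553616/22957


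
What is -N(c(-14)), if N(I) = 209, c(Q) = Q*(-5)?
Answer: -209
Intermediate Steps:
c(Q) = -5*Q
-N(c(-14)) = -1*209 = -209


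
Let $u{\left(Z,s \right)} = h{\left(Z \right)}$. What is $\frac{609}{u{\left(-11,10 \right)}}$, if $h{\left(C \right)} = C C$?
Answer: $\frac{609}{121} \approx 5.0331$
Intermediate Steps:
$h{\left(C \right)} = C^{2}$
$u{\left(Z,s \right)} = Z^{2}$
$\frac{609}{u{\left(-11,10 \right)}} = \frac{609}{\left(-11\right)^{2}} = \frac{609}{121}$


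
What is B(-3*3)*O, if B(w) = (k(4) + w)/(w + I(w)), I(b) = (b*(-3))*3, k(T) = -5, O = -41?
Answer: 287/36 ≈ 7.9722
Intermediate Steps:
I(b) = -9*b (I(b) = -3*b*3 = -9*b)
B(w) = -(-5 + w)/(8*w) (B(w) = (-5 + w)/(w - 9*w) = (-5 + w)/((-8*w)) = (-5 + w)*(-1/(8*w)) = -(-5 + w)/(8*w))
B(-3*3)*O = ((5 - (-3)*3)/(8*((-3*3))))*(-41) = ((⅛)*(5 - 1*(-9))/(-9))*(-41) = ((⅛)*(-⅑)*(5 + 9))*(-41) = ((⅛)*(-⅑)*14)*(-41) = -7/36*(-41) = 287/36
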